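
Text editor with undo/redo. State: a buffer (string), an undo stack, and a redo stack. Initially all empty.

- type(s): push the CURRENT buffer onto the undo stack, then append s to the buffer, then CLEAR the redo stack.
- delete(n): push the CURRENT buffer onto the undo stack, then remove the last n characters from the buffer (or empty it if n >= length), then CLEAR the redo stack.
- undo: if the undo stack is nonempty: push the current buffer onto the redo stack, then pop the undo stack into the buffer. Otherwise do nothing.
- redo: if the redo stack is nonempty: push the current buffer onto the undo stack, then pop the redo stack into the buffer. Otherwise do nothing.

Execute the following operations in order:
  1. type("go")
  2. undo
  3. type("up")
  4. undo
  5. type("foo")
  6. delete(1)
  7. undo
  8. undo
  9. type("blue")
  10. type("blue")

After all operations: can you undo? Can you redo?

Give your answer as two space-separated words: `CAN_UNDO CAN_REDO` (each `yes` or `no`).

Answer: yes no

Derivation:
After op 1 (type): buf='go' undo_depth=1 redo_depth=0
After op 2 (undo): buf='(empty)' undo_depth=0 redo_depth=1
After op 3 (type): buf='up' undo_depth=1 redo_depth=0
After op 4 (undo): buf='(empty)' undo_depth=0 redo_depth=1
After op 5 (type): buf='foo' undo_depth=1 redo_depth=0
After op 6 (delete): buf='fo' undo_depth=2 redo_depth=0
After op 7 (undo): buf='foo' undo_depth=1 redo_depth=1
After op 8 (undo): buf='(empty)' undo_depth=0 redo_depth=2
After op 9 (type): buf='blue' undo_depth=1 redo_depth=0
After op 10 (type): buf='blueblue' undo_depth=2 redo_depth=0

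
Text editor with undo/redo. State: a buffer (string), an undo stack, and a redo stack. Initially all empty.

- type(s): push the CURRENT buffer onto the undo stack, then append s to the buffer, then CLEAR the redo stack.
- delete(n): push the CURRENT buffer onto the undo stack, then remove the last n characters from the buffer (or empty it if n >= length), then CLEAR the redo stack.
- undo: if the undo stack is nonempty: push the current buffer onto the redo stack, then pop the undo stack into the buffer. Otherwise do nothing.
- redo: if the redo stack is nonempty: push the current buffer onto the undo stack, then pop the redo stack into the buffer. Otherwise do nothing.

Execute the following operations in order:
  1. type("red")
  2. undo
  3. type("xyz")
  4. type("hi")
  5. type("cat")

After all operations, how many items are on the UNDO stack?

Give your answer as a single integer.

Answer: 3

Derivation:
After op 1 (type): buf='red' undo_depth=1 redo_depth=0
After op 2 (undo): buf='(empty)' undo_depth=0 redo_depth=1
After op 3 (type): buf='xyz' undo_depth=1 redo_depth=0
After op 4 (type): buf='xyzhi' undo_depth=2 redo_depth=0
After op 5 (type): buf='xyzhicat' undo_depth=3 redo_depth=0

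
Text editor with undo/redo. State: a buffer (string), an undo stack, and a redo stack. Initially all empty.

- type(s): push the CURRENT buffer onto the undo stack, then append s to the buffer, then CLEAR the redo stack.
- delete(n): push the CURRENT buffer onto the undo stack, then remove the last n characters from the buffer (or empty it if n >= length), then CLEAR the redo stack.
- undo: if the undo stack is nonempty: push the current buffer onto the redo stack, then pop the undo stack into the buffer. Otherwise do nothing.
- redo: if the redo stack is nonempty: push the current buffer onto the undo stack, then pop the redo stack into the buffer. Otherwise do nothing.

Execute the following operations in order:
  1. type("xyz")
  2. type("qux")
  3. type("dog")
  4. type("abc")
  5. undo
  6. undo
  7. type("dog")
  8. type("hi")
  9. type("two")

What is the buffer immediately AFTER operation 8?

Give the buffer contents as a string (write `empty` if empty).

Answer: xyzquxdoghi

Derivation:
After op 1 (type): buf='xyz' undo_depth=1 redo_depth=0
After op 2 (type): buf='xyzqux' undo_depth=2 redo_depth=0
After op 3 (type): buf='xyzquxdog' undo_depth=3 redo_depth=0
After op 4 (type): buf='xyzquxdogabc' undo_depth=4 redo_depth=0
After op 5 (undo): buf='xyzquxdog' undo_depth=3 redo_depth=1
After op 6 (undo): buf='xyzqux' undo_depth=2 redo_depth=2
After op 7 (type): buf='xyzquxdog' undo_depth=3 redo_depth=0
After op 8 (type): buf='xyzquxdoghi' undo_depth=4 redo_depth=0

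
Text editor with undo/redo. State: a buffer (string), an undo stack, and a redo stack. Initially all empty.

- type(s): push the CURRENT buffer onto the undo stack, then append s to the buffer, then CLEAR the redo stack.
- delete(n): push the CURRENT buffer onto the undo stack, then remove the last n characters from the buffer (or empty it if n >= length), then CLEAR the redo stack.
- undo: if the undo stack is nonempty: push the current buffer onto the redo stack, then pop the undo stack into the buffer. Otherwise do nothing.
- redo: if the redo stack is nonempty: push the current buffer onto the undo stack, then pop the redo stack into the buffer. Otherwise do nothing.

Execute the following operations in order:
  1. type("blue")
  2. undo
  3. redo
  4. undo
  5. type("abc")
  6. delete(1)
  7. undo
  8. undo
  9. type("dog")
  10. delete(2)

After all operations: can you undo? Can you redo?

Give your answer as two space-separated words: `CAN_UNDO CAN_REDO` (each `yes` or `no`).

Answer: yes no

Derivation:
After op 1 (type): buf='blue' undo_depth=1 redo_depth=0
After op 2 (undo): buf='(empty)' undo_depth=0 redo_depth=1
After op 3 (redo): buf='blue' undo_depth=1 redo_depth=0
After op 4 (undo): buf='(empty)' undo_depth=0 redo_depth=1
After op 5 (type): buf='abc' undo_depth=1 redo_depth=0
After op 6 (delete): buf='ab' undo_depth=2 redo_depth=0
After op 7 (undo): buf='abc' undo_depth=1 redo_depth=1
After op 8 (undo): buf='(empty)' undo_depth=0 redo_depth=2
After op 9 (type): buf='dog' undo_depth=1 redo_depth=0
After op 10 (delete): buf='d' undo_depth=2 redo_depth=0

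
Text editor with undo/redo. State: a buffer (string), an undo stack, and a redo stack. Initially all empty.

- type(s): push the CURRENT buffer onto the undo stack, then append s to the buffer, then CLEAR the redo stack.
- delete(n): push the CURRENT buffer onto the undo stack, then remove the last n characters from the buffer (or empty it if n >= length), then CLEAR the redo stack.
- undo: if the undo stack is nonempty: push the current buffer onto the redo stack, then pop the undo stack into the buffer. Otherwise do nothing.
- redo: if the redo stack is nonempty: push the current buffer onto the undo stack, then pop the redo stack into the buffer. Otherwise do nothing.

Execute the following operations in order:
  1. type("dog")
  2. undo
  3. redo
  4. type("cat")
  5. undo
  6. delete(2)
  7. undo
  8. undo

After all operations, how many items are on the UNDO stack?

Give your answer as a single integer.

After op 1 (type): buf='dog' undo_depth=1 redo_depth=0
After op 2 (undo): buf='(empty)' undo_depth=0 redo_depth=1
After op 3 (redo): buf='dog' undo_depth=1 redo_depth=0
After op 4 (type): buf='dogcat' undo_depth=2 redo_depth=0
After op 5 (undo): buf='dog' undo_depth=1 redo_depth=1
After op 6 (delete): buf='d' undo_depth=2 redo_depth=0
After op 7 (undo): buf='dog' undo_depth=1 redo_depth=1
After op 8 (undo): buf='(empty)' undo_depth=0 redo_depth=2

Answer: 0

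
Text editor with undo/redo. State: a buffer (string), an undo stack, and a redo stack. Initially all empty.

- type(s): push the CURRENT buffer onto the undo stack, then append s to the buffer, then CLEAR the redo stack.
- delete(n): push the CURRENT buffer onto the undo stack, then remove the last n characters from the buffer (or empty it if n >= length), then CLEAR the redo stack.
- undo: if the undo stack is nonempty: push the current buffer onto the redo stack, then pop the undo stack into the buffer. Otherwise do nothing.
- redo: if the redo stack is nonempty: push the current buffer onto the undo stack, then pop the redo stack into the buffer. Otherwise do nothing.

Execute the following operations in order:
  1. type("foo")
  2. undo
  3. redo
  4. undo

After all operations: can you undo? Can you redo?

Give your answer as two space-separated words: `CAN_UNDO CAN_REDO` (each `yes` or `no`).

After op 1 (type): buf='foo' undo_depth=1 redo_depth=0
After op 2 (undo): buf='(empty)' undo_depth=0 redo_depth=1
After op 3 (redo): buf='foo' undo_depth=1 redo_depth=0
After op 4 (undo): buf='(empty)' undo_depth=0 redo_depth=1

Answer: no yes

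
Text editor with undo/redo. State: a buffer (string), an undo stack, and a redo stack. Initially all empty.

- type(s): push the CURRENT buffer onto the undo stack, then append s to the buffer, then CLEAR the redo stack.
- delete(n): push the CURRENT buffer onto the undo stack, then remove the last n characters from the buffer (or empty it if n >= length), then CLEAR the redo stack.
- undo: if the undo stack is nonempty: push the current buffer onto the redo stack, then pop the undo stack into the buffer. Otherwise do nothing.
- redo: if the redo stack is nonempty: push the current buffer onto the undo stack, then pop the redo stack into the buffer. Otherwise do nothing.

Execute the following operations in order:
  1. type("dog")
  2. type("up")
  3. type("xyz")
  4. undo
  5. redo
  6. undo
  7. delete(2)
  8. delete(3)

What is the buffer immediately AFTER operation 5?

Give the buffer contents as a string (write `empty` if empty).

Answer: dogupxyz

Derivation:
After op 1 (type): buf='dog' undo_depth=1 redo_depth=0
After op 2 (type): buf='dogup' undo_depth=2 redo_depth=0
After op 3 (type): buf='dogupxyz' undo_depth=3 redo_depth=0
After op 4 (undo): buf='dogup' undo_depth=2 redo_depth=1
After op 5 (redo): buf='dogupxyz' undo_depth=3 redo_depth=0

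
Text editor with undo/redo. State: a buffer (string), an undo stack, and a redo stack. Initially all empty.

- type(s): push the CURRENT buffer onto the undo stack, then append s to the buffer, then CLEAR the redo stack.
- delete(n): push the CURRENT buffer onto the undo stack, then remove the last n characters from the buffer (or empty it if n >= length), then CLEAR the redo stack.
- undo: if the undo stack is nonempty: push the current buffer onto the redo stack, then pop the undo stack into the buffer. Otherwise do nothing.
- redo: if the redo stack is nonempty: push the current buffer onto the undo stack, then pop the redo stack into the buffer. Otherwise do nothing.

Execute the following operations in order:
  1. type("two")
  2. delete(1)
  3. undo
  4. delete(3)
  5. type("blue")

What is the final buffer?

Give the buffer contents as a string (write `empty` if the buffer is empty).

After op 1 (type): buf='two' undo_depth=1 redo_depth=0
After op 2 (delete): buf='tw' undo_depth=2 redo_depth=0
After op 3 (undo): buf='two' undo_depth=1 redo_depth=1
After op 4 (delete): buf='(empty)' undo_depth=2 redo_depth=0
After op 5 (type): buf='blue' undo_depth=3 redo_depth=0

Answer: blue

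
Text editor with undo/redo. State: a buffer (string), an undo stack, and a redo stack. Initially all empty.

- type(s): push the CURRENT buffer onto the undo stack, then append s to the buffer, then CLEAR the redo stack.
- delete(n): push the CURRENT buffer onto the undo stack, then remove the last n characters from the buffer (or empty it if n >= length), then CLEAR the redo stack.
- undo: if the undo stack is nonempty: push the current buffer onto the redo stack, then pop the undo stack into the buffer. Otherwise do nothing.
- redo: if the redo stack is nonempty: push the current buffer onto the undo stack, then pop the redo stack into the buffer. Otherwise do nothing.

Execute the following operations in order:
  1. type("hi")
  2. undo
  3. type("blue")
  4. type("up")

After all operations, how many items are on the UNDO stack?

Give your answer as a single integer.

After op 1 (type): buf='hi' undo_depth=1 redo_depth=0
After op 2 (undo): buf='(empty)' undo_depth=0 redo_depth=1
After op 3 (type): buf='blue' undo_depth=1 redo_depth=0
After op 4 (type): buf='blueup' undo_depth=2 redo_depth=0

Answer: 2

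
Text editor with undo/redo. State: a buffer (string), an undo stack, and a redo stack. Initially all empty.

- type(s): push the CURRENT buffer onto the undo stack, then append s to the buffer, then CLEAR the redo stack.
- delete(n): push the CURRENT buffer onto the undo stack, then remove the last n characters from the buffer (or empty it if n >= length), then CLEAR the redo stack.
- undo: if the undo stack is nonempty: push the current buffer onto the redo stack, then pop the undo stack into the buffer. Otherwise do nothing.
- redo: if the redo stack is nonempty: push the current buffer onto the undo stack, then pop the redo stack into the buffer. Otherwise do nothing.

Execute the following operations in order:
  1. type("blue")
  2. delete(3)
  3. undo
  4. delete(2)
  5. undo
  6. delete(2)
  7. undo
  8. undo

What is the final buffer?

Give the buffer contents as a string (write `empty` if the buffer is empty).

Answer: empty

Derivation:
After op 1 (type): buf='blue' undo_depth=1 redo_depth=0
After op 2 (delete): buf='b' undo_depth=2 redo_depth=0
After op 3 (undo): buf='blue' undo_depth=1 redo_depth=1
After op 4 (delete): buf='bl' undo_depth=2 redo_depth=0
After op 5 (undo): buf='blue' undo_depth=1 redo_depth=1
After op 6 (delete): buf='bl' undo_depth=2 redo_depth=0
After op 7 (undo): buf='blue' undo_depth=1 redo_depth=1
After op 8 (undo): buf='(empty)' undo_depth=0 redo_depth=2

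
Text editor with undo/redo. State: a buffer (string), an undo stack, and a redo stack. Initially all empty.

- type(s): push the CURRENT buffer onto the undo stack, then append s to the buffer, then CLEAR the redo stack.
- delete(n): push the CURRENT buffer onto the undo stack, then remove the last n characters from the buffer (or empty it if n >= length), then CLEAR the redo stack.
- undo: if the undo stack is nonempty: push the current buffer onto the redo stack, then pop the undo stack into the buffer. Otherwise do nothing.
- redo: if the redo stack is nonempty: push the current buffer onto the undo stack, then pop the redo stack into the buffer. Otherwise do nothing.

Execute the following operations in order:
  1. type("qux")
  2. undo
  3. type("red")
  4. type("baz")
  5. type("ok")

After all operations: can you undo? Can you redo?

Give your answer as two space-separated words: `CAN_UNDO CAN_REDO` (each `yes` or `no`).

Answer: yes no

Derivation:
After op 1 (type): buf='qux' undo_depth=1 redo_depth=0
After op 2 (undo): buf='(empty)' undo_depth=0 redo_depth=1
After op 3 (type): buf='red' undo_depth=1 redo_depth=0
After op 4 (type): buf='redbaz' undo_depth=2 redo_depth=0
After op 5 (type): buf='redbazok' undo_depth=3 redo_depth=0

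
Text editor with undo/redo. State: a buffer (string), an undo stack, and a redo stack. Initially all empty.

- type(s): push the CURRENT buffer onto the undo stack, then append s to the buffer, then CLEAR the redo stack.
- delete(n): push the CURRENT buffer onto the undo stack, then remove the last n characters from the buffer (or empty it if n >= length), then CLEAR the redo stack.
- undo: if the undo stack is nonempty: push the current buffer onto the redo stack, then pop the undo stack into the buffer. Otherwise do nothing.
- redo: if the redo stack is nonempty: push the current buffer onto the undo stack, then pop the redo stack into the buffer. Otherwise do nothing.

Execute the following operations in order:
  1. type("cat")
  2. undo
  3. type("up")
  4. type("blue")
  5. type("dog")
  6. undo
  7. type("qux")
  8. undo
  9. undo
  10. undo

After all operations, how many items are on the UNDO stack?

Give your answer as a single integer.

After op 1 (type): buf='cat' undo_depth=1 redo_depth=0
After op 2 (undo): buf='(empty)' undo_depth=0 redo_depth=1
After op 3 (type): buf='up' undo_depth=1 redo_depth=0
After op 4 (type): buf='upblue' undo_depth=2 redo_depth=0
After op 5 (type): buf='upbluedog' undo_depth=3 redo_depth=0
After op 6 (undo): buf='upblue' undo_depth=2 redo_depth=1
After op 7 (type): buf='upbluequx' undo_depth=3 redo_depth=0
After op 8 (undo): buf='upblue' undo_depth=2 redo_depth=1
After op 9 (undo): buf='up' undo_depth=1 redo_depth=2
After op 10 (undo): buf='(empty)' undo_depth=0 redo_depth=3

Answer: 0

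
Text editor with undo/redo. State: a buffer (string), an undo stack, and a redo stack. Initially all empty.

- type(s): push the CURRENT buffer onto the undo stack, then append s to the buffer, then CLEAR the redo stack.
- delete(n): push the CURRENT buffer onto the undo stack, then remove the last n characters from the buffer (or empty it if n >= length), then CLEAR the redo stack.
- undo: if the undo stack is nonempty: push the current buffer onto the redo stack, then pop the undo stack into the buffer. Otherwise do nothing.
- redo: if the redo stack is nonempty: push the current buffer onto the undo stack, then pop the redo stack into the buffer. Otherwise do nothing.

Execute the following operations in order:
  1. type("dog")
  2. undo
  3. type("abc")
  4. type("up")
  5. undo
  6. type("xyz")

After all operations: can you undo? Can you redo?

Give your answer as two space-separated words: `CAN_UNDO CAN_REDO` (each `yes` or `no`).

After op 1 (type): buf='dog' undo_depth=1 redo_depth=0
After op 2 (undo): buf='(empty)' undo_depth=0 redo_depth=1
After op 3 (type): buf='abc' undo_depth=1 redo_depth=0
After op 4 (type): buf='abcup' undo_depth=2 redo_depth=0
After op 5 (undo): buf='abc' undo_depth=1 redo_depth=1
After op 6 (type): buf='abcxyz' undo_depth=2 redo_depth=0

Answer: yes no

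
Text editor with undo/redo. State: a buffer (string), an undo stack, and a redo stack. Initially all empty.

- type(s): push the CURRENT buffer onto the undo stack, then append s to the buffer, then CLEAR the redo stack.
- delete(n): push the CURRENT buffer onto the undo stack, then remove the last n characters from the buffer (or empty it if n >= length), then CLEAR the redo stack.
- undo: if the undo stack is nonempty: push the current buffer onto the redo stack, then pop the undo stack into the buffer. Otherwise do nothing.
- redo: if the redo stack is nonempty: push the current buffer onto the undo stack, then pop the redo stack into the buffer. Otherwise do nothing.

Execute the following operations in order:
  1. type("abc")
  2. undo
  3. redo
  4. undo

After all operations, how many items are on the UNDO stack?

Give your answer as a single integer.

Answer: 0

Derivation:
After op 1 (type): buf='abc' undo_depth=1 redo_depth=0
After op 2 (undo): buf='(empty)' undo_depth=0 redo_depth=1
After op 3 (redo): buf='abc' undo_depth=1 redo_depth=0
After op 4 (undo): buf='(empty)' undo_depth=0 redo_depth=1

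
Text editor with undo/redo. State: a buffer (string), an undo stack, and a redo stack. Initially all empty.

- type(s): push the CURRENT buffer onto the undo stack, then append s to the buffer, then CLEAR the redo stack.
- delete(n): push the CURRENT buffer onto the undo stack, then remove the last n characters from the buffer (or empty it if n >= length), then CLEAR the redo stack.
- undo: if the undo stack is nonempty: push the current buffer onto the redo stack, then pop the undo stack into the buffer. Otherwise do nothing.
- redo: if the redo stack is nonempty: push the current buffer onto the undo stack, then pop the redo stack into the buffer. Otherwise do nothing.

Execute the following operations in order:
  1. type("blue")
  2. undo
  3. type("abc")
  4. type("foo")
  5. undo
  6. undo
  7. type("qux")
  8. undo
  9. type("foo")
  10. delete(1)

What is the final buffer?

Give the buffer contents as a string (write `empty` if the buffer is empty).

Answer: fo

Derivation:
After op 1 (type): buf='blue' undo_depth=1 redo_depth=0
After op 2 (undo): buf='(empty)' undo_depth=0 redo_depth=1
After op 3 (type): buf='abc' undo_depth=1 redo_depth=0
After op 4 (type): buf='abcfoo' undo_depth=2 redo_depth=0
After op 5 (undo): buf='abc' undo_depth=1 redo_depth=1
After op 6 (undo): buf='(empty)' undo_depth=0 redo_depth=2
After op 7 (type): buf='qux' undo_depth=1 redo_depth=0
After op 8 (undo): buf='(empty)' undo_depth=0 redo_depth=1
After op 9 (type): buf='foo' undo_depth=1 redo_depth=0
After op 10 (delete): buf='fo' undo_depth=2 redo_depth=0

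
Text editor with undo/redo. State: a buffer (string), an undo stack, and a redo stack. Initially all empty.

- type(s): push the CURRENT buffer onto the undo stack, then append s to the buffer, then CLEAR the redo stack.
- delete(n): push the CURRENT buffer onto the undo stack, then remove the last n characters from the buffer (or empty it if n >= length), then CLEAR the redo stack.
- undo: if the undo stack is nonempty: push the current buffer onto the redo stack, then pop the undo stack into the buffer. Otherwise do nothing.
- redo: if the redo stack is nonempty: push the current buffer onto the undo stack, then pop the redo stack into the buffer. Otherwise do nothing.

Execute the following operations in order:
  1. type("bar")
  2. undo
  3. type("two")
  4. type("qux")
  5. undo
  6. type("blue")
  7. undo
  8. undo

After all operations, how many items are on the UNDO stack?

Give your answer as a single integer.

Answer: 0

Derivation:
After op 1 (type): buf='bar' undo_depth=1 redo_depth=0
After op 2 (undo): buf='(empty)' undo_depth=0 redo_depth=1
After op 3 (type): buf='two' undo_depth=1 redo_depth=0
After op 4 (type): buf='twoqux' undo_depth=2 redo_depth=0
After op 5 (undo): buf='two' undo_depth=1 redo_depth=1
After op 6 (type): buf='twoblue' undo_depth=2 redo_depth=0
After op 7 (undo): buf='two' undo_depth=1 redo_depth=1
After op 8 (undo): buf='(empty)' undo_depth=0 redo_depth=2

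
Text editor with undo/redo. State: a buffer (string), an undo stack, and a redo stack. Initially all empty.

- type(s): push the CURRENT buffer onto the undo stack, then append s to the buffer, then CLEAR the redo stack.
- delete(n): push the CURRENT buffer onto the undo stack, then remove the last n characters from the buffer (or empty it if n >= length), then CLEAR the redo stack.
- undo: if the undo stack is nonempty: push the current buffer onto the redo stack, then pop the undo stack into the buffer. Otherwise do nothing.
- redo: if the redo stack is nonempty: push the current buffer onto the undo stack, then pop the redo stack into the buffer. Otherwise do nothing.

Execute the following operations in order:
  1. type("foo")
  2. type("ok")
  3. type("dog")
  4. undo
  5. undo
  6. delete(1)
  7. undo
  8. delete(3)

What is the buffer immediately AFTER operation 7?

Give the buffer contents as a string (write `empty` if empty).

Answer: foo

Derivation:
After op 1 (type): buf='foo' undo_depth=1 redo_depth=0
After op 2 (type): buf='foook' undo_depth=2 redo_depth=0
After op 3 (type): buf='foookdog' undo_depth=3 redo_depth=0
After op 4 (undo): buf='foook' undo_depth=2 redo_depth=1
After op 5 (undo): buf='foo' undo_depth=1 redo_depth=2
After op 6 (delete): buf='fo' undo_depth=2 redo_depth=0
After op 7 (undo): buf='foo' undo_depth=1 redo_depth=1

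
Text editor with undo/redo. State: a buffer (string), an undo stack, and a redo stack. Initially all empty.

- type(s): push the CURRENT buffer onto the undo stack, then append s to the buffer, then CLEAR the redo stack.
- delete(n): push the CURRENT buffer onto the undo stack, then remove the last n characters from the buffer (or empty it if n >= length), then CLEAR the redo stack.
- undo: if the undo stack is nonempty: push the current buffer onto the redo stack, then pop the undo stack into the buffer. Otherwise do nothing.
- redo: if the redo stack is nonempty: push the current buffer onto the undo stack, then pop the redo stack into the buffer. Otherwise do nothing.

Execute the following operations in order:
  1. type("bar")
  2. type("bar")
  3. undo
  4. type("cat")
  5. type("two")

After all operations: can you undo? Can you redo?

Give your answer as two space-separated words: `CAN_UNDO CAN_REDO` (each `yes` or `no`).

Answer: yes no

Derivation:
After op 1 (type): buf='bar' undo_depth=1 redo_depth=0
After op 2 (type): buf='barbar' undo_depth=2 redo_depth=0
After op 3 (undo): buf='bar' undo_depth=1 redo_depth=1
After op 4 (type): buf='barcat' undo_depth=2 redo_depth=0
After op 5 (type): buf='barcattwo' undo_depth=3 redo_depth=0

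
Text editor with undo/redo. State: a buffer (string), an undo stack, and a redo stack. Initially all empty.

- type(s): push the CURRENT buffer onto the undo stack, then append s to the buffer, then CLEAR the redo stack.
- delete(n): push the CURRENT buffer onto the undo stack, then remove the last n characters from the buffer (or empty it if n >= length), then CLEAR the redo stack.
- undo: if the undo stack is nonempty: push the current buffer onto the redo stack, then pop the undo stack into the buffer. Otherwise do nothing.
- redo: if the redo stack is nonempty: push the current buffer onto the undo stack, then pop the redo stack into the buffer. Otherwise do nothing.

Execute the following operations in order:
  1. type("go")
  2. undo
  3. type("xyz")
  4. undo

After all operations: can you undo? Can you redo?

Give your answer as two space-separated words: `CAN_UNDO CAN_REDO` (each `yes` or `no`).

Answer: no yes

Derivation:
After op 1 (type): buf='go' undo_depth=1 redo_depth=0
After op 2 (undo): buf='(empty)' undo_depth=0 redo_depth=1
After op 3 (type): buf='xyz' undo_depth=1 redo_depth=0
After op 4 (undo): buf='(empty)' undo_depth=0 redo_depth=1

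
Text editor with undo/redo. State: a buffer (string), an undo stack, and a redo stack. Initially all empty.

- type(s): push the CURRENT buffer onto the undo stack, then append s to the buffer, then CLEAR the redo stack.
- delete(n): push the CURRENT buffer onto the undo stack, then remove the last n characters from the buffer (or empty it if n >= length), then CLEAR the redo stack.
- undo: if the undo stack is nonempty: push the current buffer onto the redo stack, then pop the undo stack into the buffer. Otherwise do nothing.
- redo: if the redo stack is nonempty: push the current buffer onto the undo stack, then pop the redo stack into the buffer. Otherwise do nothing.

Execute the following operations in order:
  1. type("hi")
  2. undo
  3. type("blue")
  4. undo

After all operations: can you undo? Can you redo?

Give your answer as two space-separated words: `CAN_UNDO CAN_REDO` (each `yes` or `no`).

Answer: no yes

Derivation:
After op 1 (type): buf='hi' undo_depth=1 redo_depth=0
After op 2 (undo): buf='(empty)' undo_depth=0 redo_depth=1
After op 3 (type): buf='blue' undo_depth=1 redo_depth=0
After op 4 (undo): buf='(empty)' undo_depth=0 redo_depth=1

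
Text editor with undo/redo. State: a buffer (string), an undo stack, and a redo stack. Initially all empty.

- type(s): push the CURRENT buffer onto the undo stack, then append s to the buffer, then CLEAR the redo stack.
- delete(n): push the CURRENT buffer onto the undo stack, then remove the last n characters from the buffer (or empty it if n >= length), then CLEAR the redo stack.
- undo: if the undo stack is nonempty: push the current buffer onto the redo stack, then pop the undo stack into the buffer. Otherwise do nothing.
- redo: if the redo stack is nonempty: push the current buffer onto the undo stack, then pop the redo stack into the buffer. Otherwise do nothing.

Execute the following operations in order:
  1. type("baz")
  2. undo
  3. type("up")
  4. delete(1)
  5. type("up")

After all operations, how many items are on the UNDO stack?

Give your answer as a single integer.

Answer: 3

Derivation:
After op 1 (type): buf='baz' undo_depth=1 redo_depth=0
After op 2 (undo): buf='(empty)' undo_depth=0 redo_depth=1
After op 3 (type): buf='up' undo_depth=1 redo_depth=0
After op 4 (delete): buf='u' undo_depth=2 redo_depth=0
After op 5 (type): buf='uup' undo_depth=3 redo_depth=0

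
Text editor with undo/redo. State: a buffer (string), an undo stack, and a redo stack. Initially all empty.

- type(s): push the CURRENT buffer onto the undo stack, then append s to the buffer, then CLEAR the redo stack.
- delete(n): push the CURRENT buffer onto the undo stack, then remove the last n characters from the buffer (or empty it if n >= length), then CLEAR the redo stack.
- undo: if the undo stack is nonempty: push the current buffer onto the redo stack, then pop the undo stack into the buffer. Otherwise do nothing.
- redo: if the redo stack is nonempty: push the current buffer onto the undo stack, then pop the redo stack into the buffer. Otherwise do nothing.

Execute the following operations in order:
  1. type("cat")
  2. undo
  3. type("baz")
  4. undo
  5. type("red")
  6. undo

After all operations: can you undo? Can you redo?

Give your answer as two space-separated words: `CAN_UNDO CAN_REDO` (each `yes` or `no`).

Answer: no yes

Derivation:
After op 1 (type): buf='cat' undo_depth=1 redo_depth=0
After op 2 (undo): buf='(empty)' undo_depth=0 redo_depth=1
After op 3 (type): buf='baz' undo_depth=1 redo_depth=0
After op 4 (undo): buf='(empty)' undo_depth=0 redo_depth=1
After op 5 (type): buf='red' undo_depth=1 redo_depth=0
After op 6 (undo): buf='(empty)' undo_depth=0 redo_depth=1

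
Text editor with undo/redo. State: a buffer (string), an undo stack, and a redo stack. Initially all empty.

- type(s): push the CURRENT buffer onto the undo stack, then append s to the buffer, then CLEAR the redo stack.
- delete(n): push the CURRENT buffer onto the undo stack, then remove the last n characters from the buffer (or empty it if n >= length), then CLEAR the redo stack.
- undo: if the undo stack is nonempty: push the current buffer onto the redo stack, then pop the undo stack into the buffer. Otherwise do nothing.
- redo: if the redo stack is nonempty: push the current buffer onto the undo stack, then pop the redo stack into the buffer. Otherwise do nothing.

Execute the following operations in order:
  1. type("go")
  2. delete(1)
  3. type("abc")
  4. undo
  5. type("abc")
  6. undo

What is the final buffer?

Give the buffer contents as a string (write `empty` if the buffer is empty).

After op 1 (type): buf='go' undo_depth=1 redo_depth=0
After op 2 (delete): buf='g' undo_depth=2 redo_depth=0
After op 3 (type): buf='gabc' undo_depth=3 redo_depth=0
After op 4 (undo): buf='g' undo_depth=2 redo_depth=1
After op 5 (type): buf='gabc' undo_depth=3 redo_depth=0
After op 6 (undo): buf='g' undo_depth=2 redo_depth=1

Answer: g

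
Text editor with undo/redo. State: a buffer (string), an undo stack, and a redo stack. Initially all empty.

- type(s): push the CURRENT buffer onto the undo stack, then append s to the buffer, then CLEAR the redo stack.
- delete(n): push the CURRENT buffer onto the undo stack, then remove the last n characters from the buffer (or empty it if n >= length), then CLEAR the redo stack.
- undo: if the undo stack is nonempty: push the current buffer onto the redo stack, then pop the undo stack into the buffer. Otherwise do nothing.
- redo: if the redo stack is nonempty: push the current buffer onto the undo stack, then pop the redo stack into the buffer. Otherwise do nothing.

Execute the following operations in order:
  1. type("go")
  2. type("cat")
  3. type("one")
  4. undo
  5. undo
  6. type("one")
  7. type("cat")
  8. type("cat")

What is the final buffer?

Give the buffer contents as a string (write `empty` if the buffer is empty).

Answer: goonecatcat

Derivation:
After op 1 (type): buf='go' undo_depth=1 redo_depth=0
After op 2 (type): buf='gocat' undo_depth=2 redo_depth=0
After op 3 (type): buf='gocatone' undo_depth=3 redo_depth=0
After op 4 (undo): buf='gocat' undo_depth=2 redo_depth=1
After op 5 (undo): buf='go' undo_depth=1 redo_depth=2
After op 6 (type): buf='goone' undo_depth=2 redo_depth=0
After op 7 (type): buf='goonecat' undo_depth=3 redo_depth=0
After op 8 (type): buf='goonecatcat' undo_depth=4 redo_depth=0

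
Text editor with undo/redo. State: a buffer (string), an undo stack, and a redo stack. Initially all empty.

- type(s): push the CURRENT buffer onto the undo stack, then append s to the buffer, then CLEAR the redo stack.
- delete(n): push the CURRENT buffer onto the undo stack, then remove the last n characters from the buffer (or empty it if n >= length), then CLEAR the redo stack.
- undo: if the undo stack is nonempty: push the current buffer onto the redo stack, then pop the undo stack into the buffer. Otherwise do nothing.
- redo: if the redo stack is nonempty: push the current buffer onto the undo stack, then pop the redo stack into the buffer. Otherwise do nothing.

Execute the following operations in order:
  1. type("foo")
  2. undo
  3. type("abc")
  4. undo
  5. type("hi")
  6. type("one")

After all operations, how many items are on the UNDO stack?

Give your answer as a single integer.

Answer: 2

Derivation:
After op 1 (type): buf='foo' undo_depth=1 redo_depth=0
After op 2 (undo): buf='(empty)' undo_depth=0 redo_depth=1
After op 3 (type): buf='abc' undo_depth=1 redo_depth=0
After op 4 (undo): buf='(empty)' undo_depth=0 redo_depth=1
After op 5 (type): buf='hi' undo_depth=1 redo_depth=0
After op 6 (type): buf='hione' undo_depth=2 redo_depth=0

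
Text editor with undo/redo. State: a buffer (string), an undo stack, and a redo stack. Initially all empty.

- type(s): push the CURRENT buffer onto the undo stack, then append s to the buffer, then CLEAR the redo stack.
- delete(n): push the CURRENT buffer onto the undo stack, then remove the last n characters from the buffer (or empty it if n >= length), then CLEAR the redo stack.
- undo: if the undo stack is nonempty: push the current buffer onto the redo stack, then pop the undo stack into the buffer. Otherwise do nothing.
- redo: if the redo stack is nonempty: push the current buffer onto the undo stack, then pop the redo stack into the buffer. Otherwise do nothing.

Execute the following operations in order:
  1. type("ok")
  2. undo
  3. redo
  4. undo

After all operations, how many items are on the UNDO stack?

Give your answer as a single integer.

After op 1 (type): buf='ok' undo_depth=1 redo_depth=0
After op 2 (undo): buf='(empty)' undo_depth=0 redo_depth=1
After op 3 (redo): buf='ok' undo_depth=1 redo_depth=0
After op 4 (undo): buf='(empty)' undo_depth=0 redo_depth=1

Answer: 0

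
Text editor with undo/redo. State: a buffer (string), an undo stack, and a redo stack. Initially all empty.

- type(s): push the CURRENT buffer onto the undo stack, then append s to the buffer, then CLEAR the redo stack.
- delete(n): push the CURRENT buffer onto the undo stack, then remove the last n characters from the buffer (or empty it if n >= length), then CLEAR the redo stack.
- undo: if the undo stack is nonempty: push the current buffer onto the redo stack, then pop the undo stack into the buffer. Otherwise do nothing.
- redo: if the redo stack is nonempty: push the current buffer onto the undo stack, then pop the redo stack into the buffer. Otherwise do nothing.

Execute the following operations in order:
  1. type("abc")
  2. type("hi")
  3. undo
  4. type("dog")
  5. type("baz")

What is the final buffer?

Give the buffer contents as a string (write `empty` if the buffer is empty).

Answer: abcdogbaz

Derivation:
After op 1 (type): buf='abc' undo_depth=1 redo_depth=0
After op 2 (type): buf='abchi' undo_depth=2 redo_depth=0
After op 3 (undo): buf='abc' undo_depth=1 redo_depth=1
After op 4 (type): buf='abcdog' undo_depth=2 redo_depth=0
After op 5 (type): buf='abcdogbaz' undo_depth=3 redo_depth=0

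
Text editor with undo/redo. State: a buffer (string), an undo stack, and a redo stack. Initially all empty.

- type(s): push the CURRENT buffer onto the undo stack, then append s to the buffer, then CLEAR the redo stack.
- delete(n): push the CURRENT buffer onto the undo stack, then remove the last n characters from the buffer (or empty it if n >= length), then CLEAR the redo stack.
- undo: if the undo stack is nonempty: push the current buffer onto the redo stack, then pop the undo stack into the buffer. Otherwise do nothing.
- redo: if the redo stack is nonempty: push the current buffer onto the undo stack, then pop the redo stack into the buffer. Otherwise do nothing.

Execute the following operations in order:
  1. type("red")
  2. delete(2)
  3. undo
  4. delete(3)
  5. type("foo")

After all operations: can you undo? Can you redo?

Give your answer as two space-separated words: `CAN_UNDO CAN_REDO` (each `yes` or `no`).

After op 1 (type): buf='red' undo_depth=1 redo_depth=0
After op 2 (delete): buf='r' undo_depth=2 redo_depth=0
After op 3 (undo): buf='red' undo_depth=1 redo_depth=1
After op 4 (delete): buf='(empty)' undo_depth=2 redo_depth=0
After op 5 (type): buf='foo' undo_depth=3 redo_depth=0

Answer: yes no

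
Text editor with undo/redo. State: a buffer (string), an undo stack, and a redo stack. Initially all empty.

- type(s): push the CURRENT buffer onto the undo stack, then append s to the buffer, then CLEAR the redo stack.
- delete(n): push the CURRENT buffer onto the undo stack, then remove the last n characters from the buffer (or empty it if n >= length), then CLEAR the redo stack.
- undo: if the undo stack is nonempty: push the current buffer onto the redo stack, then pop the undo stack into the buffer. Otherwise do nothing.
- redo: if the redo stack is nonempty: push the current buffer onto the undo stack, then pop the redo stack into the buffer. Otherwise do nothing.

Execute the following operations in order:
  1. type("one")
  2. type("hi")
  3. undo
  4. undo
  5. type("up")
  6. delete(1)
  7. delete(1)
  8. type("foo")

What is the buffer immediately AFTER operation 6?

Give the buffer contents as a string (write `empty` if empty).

Answer: u

Derivation:
After op 1 (type): buf='one' undo_depth=1 redo_depth=0
After op 2 (type): buf='onehi' undo_depth=2 redo_depth=0
After op 3 (undo): buf='one' undo_depth=1 redo_depth=1
After op 4 (undo): buf='(empty)' undo_depth=0 redo_depth=2
After op 5 (type): buf='up' undo_depth=1 redo_depth=0
After op 6 (delete): buf='u' undo_depth=2 redo_depth=0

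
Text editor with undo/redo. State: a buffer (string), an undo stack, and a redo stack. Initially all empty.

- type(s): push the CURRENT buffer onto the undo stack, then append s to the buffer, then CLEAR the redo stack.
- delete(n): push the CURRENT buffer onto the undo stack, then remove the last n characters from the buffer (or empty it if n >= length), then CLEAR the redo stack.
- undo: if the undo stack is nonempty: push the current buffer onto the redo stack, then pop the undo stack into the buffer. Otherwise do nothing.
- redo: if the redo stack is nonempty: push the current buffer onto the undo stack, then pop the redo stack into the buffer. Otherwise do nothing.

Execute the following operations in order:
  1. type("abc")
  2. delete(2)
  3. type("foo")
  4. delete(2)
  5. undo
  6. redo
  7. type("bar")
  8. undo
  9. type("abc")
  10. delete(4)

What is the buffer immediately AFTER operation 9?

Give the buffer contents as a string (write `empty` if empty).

After op 1 (type): buf='abc' undo_depth=1 redo_depth=0
After op 2 (delete): buf='a' undo_depth=2 redo_depth=0
After op 3 (type): buf='afoo' undo_depth=3 redo_depth=0
After op 4 (delete): buf='af' undo_depth=4 redo_depth=0
After op 5 (undo): buf='afoo' undo_depth=3 redo_depth=1
After op 6 (redo): buf='af' undo_depth=4 redo_depth=0
After op 7 (type): buf='afbar' undo_depth=5 redo_depth=0
After op 8 (undo): buf='af' undo_depth=4 redo_depth=1
After op 9 (type): buf='afabc' undo_depth=5 redo_depth=0

Answer: afabc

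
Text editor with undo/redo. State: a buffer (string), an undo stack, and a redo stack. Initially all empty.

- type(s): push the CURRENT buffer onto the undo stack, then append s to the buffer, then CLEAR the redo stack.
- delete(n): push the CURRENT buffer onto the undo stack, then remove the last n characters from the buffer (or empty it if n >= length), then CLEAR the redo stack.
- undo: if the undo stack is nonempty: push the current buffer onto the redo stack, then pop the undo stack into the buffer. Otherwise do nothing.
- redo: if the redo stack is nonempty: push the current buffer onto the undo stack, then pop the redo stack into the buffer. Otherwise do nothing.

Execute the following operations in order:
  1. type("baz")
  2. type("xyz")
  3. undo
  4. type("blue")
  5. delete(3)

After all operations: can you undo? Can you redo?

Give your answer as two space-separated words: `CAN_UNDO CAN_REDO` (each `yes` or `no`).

After op 1 (type): buf='baz' undo_depth=1 redo_depth=0
After op 2 (type): buf='bazxyz' undo_depth=2 redo_depth=0
After op 3 (undo): buf='baz' undo_depth=1 redo_depth=1
After op 4 (type): buf='bazblue' undo_depth=2 redo_depth=0
After op 5 (delete): buf='bazb' undo_depth=3 redo_depth=0

Answer: yes no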